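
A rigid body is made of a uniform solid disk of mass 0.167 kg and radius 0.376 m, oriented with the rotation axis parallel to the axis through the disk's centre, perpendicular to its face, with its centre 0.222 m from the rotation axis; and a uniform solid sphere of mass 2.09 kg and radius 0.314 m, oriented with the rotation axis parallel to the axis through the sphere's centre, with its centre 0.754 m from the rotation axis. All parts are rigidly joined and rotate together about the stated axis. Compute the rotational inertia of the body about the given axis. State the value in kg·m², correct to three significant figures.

1.29

Solid disk: I_cm = (1/2)MR² = (1/2)(0.167)(0.376)² = 0.011805 kg·m²; centre at d = 0.222 m, so I = I_cm + Md² gives I = 0.011805 + (0.167)(0.222)² = 0.020035 kg·m².
Solid sphere: I_cm = (2/5)MR² = (2/5)(2.09)(0.314)² = 0.082426 kg·m²; centre at d = 0.754 m, so I = I_cm + Md² gives I = 0.082426 + (2.09)(0.754)² = 1.2706 kg·m².
Total I = 0.020035 + 1.2706 = 1.2907 kg·m².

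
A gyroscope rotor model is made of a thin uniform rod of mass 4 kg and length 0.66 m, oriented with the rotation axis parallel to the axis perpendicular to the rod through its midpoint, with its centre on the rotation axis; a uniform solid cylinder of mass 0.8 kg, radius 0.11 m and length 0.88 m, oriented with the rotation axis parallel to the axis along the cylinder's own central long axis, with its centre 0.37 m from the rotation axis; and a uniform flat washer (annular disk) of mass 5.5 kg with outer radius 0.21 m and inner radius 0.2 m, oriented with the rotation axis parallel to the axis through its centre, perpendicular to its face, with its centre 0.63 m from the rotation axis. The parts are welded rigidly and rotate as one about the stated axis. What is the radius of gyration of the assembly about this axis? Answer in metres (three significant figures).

0.510

Thin rod: I_cm = (1/12)ML² = (1/12)(4)(0.66)² = 0.1452 kg·m²; axis through the centre, so I = 0.1452 kg·m².
Solid cylinder: I_cm = (1/2)MR² = (1/2)(0.8)(0.11)² = 0.00484 kg·m²; centre at d = 0.37 m, so I = I_cm + Md² gives I = 0.00484 + (0.8)(0.37)² = 0.11436 kg·m².
Annular disk: I_cm = (1/2)M(R²+r²) = (1/2)(5.5)[(0.21)² + (0.2)²] = 0.23128 kg·m²; centre at d = 0.63 m, so I = I_cm + Md² gives I = 0.23128 + (5.5)(0.63)² = 2.4142 kg·m².
Total I = 2.6738 kg·m²; total mass M = 10.3 kg.
k = √(I/M) = √(2.6738/10.3) = 0.5095 m.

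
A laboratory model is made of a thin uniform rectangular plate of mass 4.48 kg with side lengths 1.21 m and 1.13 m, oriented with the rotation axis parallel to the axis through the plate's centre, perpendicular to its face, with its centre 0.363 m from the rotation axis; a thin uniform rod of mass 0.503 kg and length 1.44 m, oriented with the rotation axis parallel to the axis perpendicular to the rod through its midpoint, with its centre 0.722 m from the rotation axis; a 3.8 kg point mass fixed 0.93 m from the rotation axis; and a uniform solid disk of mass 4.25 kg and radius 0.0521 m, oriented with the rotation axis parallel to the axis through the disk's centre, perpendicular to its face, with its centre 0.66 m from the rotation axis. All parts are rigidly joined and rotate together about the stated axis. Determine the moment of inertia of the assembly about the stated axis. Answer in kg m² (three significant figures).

7.11

Rectangular plate: I_cm = (1/12)M(a²+b²) = (1/12)(4.48)[(1.21)² + (1.13)²] = 1.0233 kg m²; centre at d = 0.363 m, so I = I_cm + Md² gives I = 1.0233 + (4.48)(0.363)² = 1.6136 kg m².
Thin rod: I_cm = (1/12)ML² = (1/12)(0.503)(1.44)² = 0.086918 kg m²; centre at d = 0.722 m, so I = I_cm + Md² gives I = 0.086918 + (0.503)(0.722)² = 0.34912 kg m².
Point mass: I_cm = 0; centre at d = 0.93 m, so I = I_cm + Md² gives I = 0 + (3.8)(0.93)² = 3.2866 kg m².
Solid disk: I_cm = (1/2)MR² = (1/2)(4.25)(0.0521)² = 0.0057681 kg m²; centre at d = 0.66 m, so I = I_cm + Md² gives I = 0.0057681 + (4.25)(0.66)² = 1.8571 kg m².
Total I = 1.6136 + 0.34912 + 3.2866 + 1.8571 = 7.1064 kg m².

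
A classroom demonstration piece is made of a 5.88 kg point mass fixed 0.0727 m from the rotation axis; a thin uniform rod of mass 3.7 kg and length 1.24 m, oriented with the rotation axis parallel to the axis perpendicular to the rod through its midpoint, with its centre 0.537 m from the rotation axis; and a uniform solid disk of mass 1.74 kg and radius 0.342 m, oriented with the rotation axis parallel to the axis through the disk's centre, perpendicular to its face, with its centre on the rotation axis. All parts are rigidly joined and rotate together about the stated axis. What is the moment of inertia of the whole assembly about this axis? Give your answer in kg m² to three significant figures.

1.67

Point mass: I_cm = 0; centre at d = 0.0727 m, so the parallel axis theorem gives I = 0 + (5.88)(0.0727)² = 0.031078 kg m².
Thin rod: I_cm = (1/12)ML² = (1/12)(3.7)(1.24)² = 0.47409 kg m²; centre at d = 0.537 m, so the parallel axis theorem gives I = 0.47409 + (3.7)(0.537)² = 1.5411 kg m².
Solid disk: I_cm = (1/2)MR² = (1/2)(1.74)(0.342)² = 0.10176 kg m²; axis through the centre, so I = 0.10176 kg m².
Total I = 0.031078 + 1.5411 + 0.10176 = 1.6739 kg m².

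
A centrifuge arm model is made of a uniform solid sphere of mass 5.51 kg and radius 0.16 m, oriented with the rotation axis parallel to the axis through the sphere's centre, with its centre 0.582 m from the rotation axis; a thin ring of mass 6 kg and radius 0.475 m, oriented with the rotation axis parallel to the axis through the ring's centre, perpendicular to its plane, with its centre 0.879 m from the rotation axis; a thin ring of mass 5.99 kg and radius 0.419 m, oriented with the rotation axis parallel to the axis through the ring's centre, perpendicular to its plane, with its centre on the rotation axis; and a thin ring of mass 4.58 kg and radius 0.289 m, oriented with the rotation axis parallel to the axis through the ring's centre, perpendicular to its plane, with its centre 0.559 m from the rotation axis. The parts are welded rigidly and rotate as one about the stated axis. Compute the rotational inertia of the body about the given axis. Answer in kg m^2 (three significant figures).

Solid sphere: I_cm = (2/5)MR² = (2/5)(5.51)(0.16)² = 0.056422 kg m^2; centre at d = 0.582 m, so I = I_cm + Md² gives I = 0.056422 + (5.51)(0.582)² = 1.9228 kg m^2.
Thin ring: I_cm = MR² = (6)(0.475)² = 1.3538 kg m^2; centre at d = 0.879 m, so I = I_cm + Md² gives I = 1.3538 + (6)(0.879)² = 5.9896 kg m^2.
Thin ring: I_cm = MR² = (5.99)(0.419)² = 1.0516 kg m^2; axis through the centre, so I = 1.0516 kg m^2.
Thin ring: I_cm = MR² = (4.58)(0.289)² = 0.38253 kg m^2; centre at d = 0.559 m, so I = I_cm + Md² gives I = 0.38253 + (4.58)(0.559)² = 1.8137 kg m^2.
Total I = 1.9228 + 5.9896 + 1.0516 + 1.8137 = 10.778 kg m^2.

10.8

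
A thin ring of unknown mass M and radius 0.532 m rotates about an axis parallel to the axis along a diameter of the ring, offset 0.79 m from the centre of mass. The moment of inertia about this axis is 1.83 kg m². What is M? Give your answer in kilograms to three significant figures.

2.39

I = I_cm + Md² = (1/2)MR² + Md² = M·[0.5·(0.532)² + (0.79)²] = M·0.76561.
So M = 1.83 / 0.76561 = 2.3902 kg.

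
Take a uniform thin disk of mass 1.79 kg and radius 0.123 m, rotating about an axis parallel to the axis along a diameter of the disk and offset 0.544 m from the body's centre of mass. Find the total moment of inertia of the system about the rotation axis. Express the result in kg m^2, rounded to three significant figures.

0.536

I_cm = (1/4)MR² = (1/4)(1.79)(0.123)² = 0.0067702 kg m^2; centre at d = 0.544 m, so the parallel axis theorem gives I = 0.0067702 + (1.79)(0.544)² = 0.5365 kg m^2.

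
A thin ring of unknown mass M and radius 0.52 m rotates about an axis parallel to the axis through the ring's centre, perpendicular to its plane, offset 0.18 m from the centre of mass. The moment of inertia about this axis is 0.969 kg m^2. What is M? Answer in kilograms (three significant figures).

I = I_cm + Md² = MR² + Md² = M·[1·(0.52)² + (0.18)²] = M·0.3028.
So M = 0.969 / 0.3028 = 3.2001 kg.

3.20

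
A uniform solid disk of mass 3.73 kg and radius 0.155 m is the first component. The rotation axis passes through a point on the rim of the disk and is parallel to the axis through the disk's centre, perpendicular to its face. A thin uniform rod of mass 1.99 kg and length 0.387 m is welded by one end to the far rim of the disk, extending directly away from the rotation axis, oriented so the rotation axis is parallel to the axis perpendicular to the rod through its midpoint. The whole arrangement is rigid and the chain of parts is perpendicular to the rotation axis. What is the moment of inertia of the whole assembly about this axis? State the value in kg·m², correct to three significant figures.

0.664

Solid disk: I_cm = (1/2)MR² = (1/2)(3.73)(0.155)² = 0.044807 kg·m²; centre at d = 0.155 m, so the parallel axis theorem gives I = 0.044807 + (3.73)(0.155)² = 0.13442 kg·m².
Thin rod: I_cm = (1/12)ML² = (1/12)(1.99)(0.387)² = 0.024837 kg·m²; centre at d = 0.155 + 0.155 + 0.1935 = 0.5035 m, so the parallel axis theorem gives I = 0.024837 + (1.99)(0.5035)² = 0.52933 kg·m².
Total I = 0.13442 + 0.52933 = 0.66375 kg·m².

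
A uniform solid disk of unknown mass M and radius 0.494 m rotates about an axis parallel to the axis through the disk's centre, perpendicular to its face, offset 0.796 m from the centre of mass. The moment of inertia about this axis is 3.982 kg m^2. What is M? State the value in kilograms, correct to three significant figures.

I = I_cm + Md² = (1/2)MR² + Md² = M·[0.5·(0.494)² + (0.796)²] = M·0.75563.
So M = 3.982 / 0.75563 = 5.2697 kg.

5.27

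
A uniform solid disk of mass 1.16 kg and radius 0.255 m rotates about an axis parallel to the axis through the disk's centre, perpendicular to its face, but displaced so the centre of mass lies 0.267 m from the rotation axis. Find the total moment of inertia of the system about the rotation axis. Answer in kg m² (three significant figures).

0.120

I_cm = (1/2)MR² = (1/2)(1.16)(0.255)² = 0.037714 kg m²; centre at d = 0.267 m, so I = I_cm + Md² gives I = 0.037714 + (1.16)(0.267)² = 0.12041 kg m².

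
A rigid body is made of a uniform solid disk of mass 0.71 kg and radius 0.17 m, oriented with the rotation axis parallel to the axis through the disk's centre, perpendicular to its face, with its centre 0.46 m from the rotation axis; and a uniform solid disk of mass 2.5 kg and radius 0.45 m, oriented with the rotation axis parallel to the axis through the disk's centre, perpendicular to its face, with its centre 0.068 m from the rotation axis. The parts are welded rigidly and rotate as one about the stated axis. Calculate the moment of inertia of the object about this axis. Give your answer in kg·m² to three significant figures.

Solid disk: I_cm = (1/2)MR² = (1/2)(0.71)(0.17)² = 0.01026 kg·m²; centre at d = 0.46 m, so I = I_cm + Md² gives I = 0.01026 + (0.71)(0.46)² = 0.1605 kg·m².
Solid disk: I_cm = (1/2)MR² = (1/2)(2.5)(0.45)² = 0.25313 kg·m²; centre at d = 0.068 m, so I = I_cm + Md² gives I = 0.25313 + (2.5)(0.068)² = 0.26469 kg·m².
Total I = 0.1605 + 0.26469 = 0.42518 kg·m².

0.425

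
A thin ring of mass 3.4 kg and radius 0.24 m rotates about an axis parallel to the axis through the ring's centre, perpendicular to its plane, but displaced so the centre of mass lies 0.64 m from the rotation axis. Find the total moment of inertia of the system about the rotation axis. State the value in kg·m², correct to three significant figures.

1.59

I_cm = MR² = (3.4)(0.24)² = 0.19584 kg·m²; centre at d = 0.64 m, so I = I_cm + Md² gives I = 0.19584 + (3.4)(0.64)² = 1.5885 kg·m².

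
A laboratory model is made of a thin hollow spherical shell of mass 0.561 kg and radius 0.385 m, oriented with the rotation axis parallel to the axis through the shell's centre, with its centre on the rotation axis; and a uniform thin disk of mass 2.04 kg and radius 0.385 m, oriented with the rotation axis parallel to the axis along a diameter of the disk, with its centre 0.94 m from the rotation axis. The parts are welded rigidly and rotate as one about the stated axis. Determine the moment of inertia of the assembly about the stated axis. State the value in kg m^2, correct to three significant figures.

Spherical shell: I_cm = (2/3)MR² = (2/3)(0.561)(0.385)² = 0.055436 kg m^2; axis through the centre, so I = 0.055436 kg m^2.
Thin disk: I_cm = (1/4)MR² = (1/4)(2.04)(0.385)² = 0.075595 kg m^2; centre at d = 0.94 m, so I = I_cm + Md² gives I = 0.075595 + (2.04)(0.94)² = 1.8781 kg m^2.
Total I = 0.055436 + 1.8781 = 1.9336 kg m^2.

1.93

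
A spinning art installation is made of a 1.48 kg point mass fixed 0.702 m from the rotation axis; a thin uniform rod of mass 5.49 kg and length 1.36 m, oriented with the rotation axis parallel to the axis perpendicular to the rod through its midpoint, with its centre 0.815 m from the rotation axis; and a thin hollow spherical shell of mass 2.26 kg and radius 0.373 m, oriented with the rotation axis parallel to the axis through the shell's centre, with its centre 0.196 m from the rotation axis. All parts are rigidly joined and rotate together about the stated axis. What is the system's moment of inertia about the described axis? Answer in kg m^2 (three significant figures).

Point mass: I_cm = 0; centre at d = 0.702 m, so I = I_cm + Md² gives I = 0 + (1.48)(0.702)² = 0.72935 kg m^2.
Thin rod: I_cm = (1/12)ML² = (1/12)(5.49)(1.36)² = 0.84619 kg m^2; centre at d = 0.815 m, so I = I_cm + Md² gives I = 0.84619 + (5.49)(0.815)² = 4.4928 kg m^2.
Spherical shell: I_cm = (2/3)MR² = (2/3)(2.26)(0.373)² = 0.20962 kg m^2; centre at d = 0.196 m, so I = I_cm + Md² gives I = 0.20962 + (2.26)(0.196)² = 0.29644 kg m^2.
Total I = 0.72935 + 4.4928 + 0.29644 = 5.5186 kg m^2.

5.52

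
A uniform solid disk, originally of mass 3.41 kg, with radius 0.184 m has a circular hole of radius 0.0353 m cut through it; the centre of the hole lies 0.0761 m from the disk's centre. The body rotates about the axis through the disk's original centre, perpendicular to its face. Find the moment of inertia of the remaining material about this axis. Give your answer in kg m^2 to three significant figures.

0.0569

Unpierced body about its centre: I₀ = (1/2)MR² = (1/2)(3.41)(0.184)² = 0.057724 kg m^2.
The removed disk has mass m = M·(r/R)² = (3.41)(0.0353/0.184)² = 0.12551 kg (same uniform areal density).
Its moment of inertia about the rotation axis (parallel-axis theorem): I_hole = (1/2)mr² + md² = (1/2)(0.12551)(0.0353)² + (0.12551)(0.0761)² = 0.00080503 kg m^2.
Treating the hole as negative mass, I = I₀ − I_hole = 0.057724 − 0.00080503 = 0.056919 kg m^2.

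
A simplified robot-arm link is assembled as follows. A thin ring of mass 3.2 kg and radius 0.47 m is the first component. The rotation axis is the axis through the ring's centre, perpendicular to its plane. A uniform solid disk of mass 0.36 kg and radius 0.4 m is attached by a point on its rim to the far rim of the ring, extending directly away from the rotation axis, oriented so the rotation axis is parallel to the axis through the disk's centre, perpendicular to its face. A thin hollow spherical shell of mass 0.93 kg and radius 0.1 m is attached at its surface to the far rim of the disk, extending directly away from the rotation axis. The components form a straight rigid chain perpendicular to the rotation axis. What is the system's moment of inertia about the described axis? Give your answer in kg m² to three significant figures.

2.76

Thin ring: I_cm = MR² = (3.2)(0.47)² = 0.70688 kg m²; axis through the centre, so I = 0.70688 kg m².
Solid disk: I_cm = (1/2)MR² = (1/2)(0.36)(0.4)² = 0.0288 kg m²; centre at d = 0.47 + 0.4 = 0.87 m, so I = I_cm + Md² gives I = 0.0288 + (0.36)(0.87)² = 0.30128 kg m².
Spherical shell: I_cm = (2/3)MR² = (2/3)(0.93)(0.1)² = 0.0062 kg m²; centre at d = 0.47 + 0.4 + 0.4 + 0.1 = 1.37 m, so I = I_cm + Md² gives I = 0.0062 + (0.93)(1.37)² = 1.7517 kg m².
Total I = 0.70688 + 0.30128 + 1.7517 = 2.7599 kg m².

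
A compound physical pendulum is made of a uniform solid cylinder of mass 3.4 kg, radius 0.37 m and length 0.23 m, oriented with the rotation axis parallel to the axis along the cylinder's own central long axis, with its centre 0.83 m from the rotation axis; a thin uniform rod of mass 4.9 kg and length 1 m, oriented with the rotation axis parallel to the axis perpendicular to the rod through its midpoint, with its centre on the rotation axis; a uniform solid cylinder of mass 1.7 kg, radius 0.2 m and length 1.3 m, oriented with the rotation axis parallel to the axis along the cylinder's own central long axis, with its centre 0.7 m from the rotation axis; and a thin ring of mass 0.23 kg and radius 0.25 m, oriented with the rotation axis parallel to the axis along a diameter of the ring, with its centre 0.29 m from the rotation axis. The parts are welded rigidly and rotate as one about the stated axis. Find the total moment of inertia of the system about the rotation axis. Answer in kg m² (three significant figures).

Solid cylinder: I_cm = (1/2)MR² = (1/2)(3.4)(0.37)² = 0.23273 kg m²; centre at d = 0.83 m, so the parallel axis theorem gives I = 0.23273 + (3.4)(0.83)² = 2.575 kg m².
Thin rod: I_cm = (1/12)ML² = (1/12)(4.9)(1)² = 0.40833 kg m²; axis through the centre, so I = 0.40833 kg m².
Solid cylinder: I_cm = (1/2)MR² = (1/2)(1.7)(0.2)² = 0.034 kg m²; centre at d = 0.7 m, so the parallel axis theorem gives I = 0.034 + (1.7)(0.7)² = 0.867 kg m².
Thin ring: I_cm = (1/2)MR² = (1/2)(0.23)(0.25)² = 0.0071875 kg m²; centre at d = 0.29 m, so the parallel axis theorem gives I = 0.0071875 + (0.23)(0.29)² = 0.02653 kg m².
Total I = 2.575 + 0.40833 + 0.867 + 0.02653 = 3.8769 kg m².

3.88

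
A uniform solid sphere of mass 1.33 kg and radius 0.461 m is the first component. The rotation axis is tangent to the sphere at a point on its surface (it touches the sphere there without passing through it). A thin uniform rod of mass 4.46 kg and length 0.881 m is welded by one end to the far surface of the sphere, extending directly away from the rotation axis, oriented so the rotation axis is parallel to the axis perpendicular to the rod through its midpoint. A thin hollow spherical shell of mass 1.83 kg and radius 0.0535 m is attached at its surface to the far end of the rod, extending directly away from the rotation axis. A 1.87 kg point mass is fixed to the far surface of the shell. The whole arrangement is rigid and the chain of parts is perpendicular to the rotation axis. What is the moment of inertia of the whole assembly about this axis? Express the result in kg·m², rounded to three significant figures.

22.1

Solid sphere: I_cm = (2/5)MR² = (2/5)(1.33)(0.461)² = 0.11306 kg·m²; centre at d = 0.461 m, so I = I_cm + Md² gives I = 0.11306 + (1.33)(0.461)² = 0.39571 kg·m².
Thin rod: I_cm = (1/12)ML² = (1/12)(4.46)(0.881)² = 0.28847 kg·m²; centre at d = 0.461 + 0.461 + 0.4405 = 1.3625 m, so I = I_cm + Md² gives I = 0.28847 + (4.46)(1.3625)² = 8.568 kg·m².
Spherical shell: I_cm = (2/3)MR² = (2/3)(1.83)(0.0535)² = 0.0034919 kg·m²; centre at d = 0.461 + 0.461 + 0.4405 + 0.4405 + 0.0535 = 1.8565 m, so I = I_cm + Md² gives I = 0.0034919 + (1.83)(1.8565)² = 6.3108 kg·m².
Point mass: I_cm = 0; centre at d = 0.461 + 0.461 + 0.4405 + 0.4405 + 0.0535 + 0.0535 = 1.91 m, so I = I_cm + Md² gives I = 0 + (1.87)(1.91)² = 6.8219 kg·m².
Total I = 0.39571 + 8.568 + 6.3108 + 6.8219 = 22.096 kg·m².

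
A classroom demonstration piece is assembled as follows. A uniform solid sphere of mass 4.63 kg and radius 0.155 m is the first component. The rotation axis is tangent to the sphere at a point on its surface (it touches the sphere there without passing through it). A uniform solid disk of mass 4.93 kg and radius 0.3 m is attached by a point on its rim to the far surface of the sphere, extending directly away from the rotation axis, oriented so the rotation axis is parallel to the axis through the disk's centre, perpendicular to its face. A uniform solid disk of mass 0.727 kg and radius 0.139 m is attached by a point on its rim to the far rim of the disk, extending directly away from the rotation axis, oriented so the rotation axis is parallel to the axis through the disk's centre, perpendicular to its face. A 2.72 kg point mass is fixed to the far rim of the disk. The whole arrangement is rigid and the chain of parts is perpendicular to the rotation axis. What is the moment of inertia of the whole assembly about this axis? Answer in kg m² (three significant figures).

6.86

Solid sphere: I_cm = (2/5)MR² = (2/5)(4.63)(0.155)² = 0.044494 kg m²; centre at d = 0.155 m, so the parallel axis theorem gives I = 0.044494 + (4.63)(0.155)² = 0.15573 kg m².
Solid disk: I_cm = (1/2)MR² = (1/2)(4.93)(0.3)² = 0.22185 kg m²; centre at d = 0.155 + 0.155 + 0.3 = 0.61 m, so the parallel axis theorem gives I = 0.22185 + (4.93)(0.61)² = 2.0563 kg m².
Solid disk: I_cm = (1/2)MR² = (1/2)(0.727)(0.139)² = 0.0070232 kg m²; centre at d = 0.155 + 0.155 + 0.3 + 0.3 + 0.139 = 1.049 m, so the parallel axis theorem gives I = 0.0070232 + (0.727)(1.049)² = 0.80701 kg m².
Point mass: I_cm = 0; centre at d = 0.155 + 0.155 + 0.3 + 0.3 + 0.139 + 0.139 = 1.188 m, so the parallel axis theorem gives I = 0 + (2.72)(1.188)² = 3.8389 kg m².
Total I = 0.15573 + 2.0563 + 0.80701 + 3.8389 = 6.8579 kg m².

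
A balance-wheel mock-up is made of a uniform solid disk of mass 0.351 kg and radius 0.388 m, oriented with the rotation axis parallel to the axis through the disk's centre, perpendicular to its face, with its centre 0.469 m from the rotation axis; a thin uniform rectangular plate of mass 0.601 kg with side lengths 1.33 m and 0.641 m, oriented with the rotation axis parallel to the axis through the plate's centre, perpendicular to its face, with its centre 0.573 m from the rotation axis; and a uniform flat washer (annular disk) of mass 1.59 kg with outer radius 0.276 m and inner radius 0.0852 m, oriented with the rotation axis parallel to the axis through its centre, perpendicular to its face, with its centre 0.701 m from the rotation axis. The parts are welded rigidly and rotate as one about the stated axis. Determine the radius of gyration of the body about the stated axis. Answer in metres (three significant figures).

Solid disk: I_cm = (1/2)MR² = (1/2)(0.351)(0.388)² = 0.02642 kg·m²; centre at d = 0.469 m, so I = I_cm + Md² gives I = 0.02642 + (0.351)(0.469)² = 0.10363 kg·m².
Rectangular plate: I_cm = (1/12)M(a²+b²) = (1/12)(0.601)[(1.33)² + (0.641)²] = 0.10917 kg·m²; centre at d = 0.573 m, so I = I_cm + Md² gives I = 0.10917 + (0.601)(0.573)² = 0.3065 kg·m².
Annular disk: I_cm = (1/2)M(R²+r²) = (1/2)(1.59)[(0.276)² + (0.0852)²] = 0.066331 kg·m²; centre at d = 0.701 m, so I = I_cm + Md² gives I = 0.066331 + (1.59)(0.701)² = 0.84766 kg·m².
Total I = 1.2578 kg·m²; total mass M = 2.542 kg.
k = √(I/M) = √(1.2578/2.542) = 0.70342 m.

0.703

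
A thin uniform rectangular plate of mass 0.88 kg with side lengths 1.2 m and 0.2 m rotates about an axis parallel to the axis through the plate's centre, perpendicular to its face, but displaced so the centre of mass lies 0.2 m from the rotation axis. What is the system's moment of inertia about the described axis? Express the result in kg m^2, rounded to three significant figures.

I_cm = (1/12)M(a²+b²) = (1/12)(0.88)[(1.2)² + (0.2)²] = 0.10853 kg m^2; centre at d = 0.2 m, so the parallel axis theorem gives I = 0.10853 + (0.88)(0.2)² = 0.14373 kg m^2.

0.144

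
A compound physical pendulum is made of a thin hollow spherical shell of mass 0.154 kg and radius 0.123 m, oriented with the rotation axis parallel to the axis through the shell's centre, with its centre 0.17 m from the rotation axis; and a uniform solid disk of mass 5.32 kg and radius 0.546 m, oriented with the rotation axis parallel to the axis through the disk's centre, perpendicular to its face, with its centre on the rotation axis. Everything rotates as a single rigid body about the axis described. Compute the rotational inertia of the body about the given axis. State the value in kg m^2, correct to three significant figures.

Spherical shell: I_cm = (2/3)MR² = (2/3)(0.154)(0.123)² = 0.0015532 kg m^2; centre at d = 0.17 m, so I = I_cm + Md² gives I = 0.0015532 + (0.154)(0.17)² = 0.0060038 kg m^2.
Solid disk: I_cm = (1/2)MR² = (1/2)(5.32)(0.546)² = 0.79299 kg m^2; axis through the centre, so I = 0.79299 kg m^2.
Total I = 0.0060038 + 0.79299 = 0.79899 kg m^2.

0.799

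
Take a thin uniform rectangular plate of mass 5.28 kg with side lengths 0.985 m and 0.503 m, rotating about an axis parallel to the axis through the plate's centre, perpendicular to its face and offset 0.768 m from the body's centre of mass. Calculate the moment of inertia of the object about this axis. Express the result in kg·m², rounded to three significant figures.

I_cm = (1/12)M(a²+b²) = (1/12)(5.28)[(0.985)² + (0.503)²] = 0.53822 kg·m²; centre at d = 0.768 m, so I = I_cm + Md² gives I = 0.53822 + (5.28)(0.768)² = 3.6525 kg·m².

3.65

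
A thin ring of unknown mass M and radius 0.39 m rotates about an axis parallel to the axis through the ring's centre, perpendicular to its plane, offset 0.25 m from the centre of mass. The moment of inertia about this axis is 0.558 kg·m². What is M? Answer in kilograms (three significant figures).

I = I_cm + Md² = MR² + Md² = M·[1·(0.39)² + (0.25)²] = M·0.2146.
So M = 0.558 / 0.2146 = 2.6002 kg.

2.60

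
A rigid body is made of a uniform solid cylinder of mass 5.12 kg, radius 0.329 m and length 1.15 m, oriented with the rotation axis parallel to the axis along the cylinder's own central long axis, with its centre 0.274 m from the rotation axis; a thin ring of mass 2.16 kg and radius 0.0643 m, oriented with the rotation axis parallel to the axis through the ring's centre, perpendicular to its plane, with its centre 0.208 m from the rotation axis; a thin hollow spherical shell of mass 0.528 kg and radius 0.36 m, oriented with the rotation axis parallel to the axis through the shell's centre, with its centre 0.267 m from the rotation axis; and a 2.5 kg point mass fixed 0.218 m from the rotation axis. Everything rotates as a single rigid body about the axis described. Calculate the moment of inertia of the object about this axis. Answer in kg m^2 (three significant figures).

0.966

Solid cylinder: I_cm = (1/2)MR² = (1/2)(5.12)(0.329)² = 0.2771 kg m^2; centre at d = 0.274 m, so the parallel axis theorem gives I = 0.2771 + (5.12)(0.274)² = 0.66149 kg m^2.
Thin ring: I_cm = MR² = (2.16)(0.0643)² = 0.0089305 kg m^2; centre at d = 0.208 m, so the parallel axis theorem gives I = 0.0089305 + (2.16)(0.208)² = 0.10238 kg m^2.
Spherical shell: I_cm = (2/3)MR² = (2/3)(0.528)(0.36)² = 0.045619 kg m^2; centre at d = 0.267 m, so the parallel axis theorem gives I = 0.045619 + (0.528)(0.267)² = 0.08326 kg m^2.
Point mass: I_cm = 0; centre at d = 0.218 m, so the parallel axis theorem gives I = 0 + (2.5)(0.218)² = 0.11881 kg m^2.
Total I = 0.66149 + 0.10238 + 0.08326 + 0.11881 = 0.96594 kg m^2.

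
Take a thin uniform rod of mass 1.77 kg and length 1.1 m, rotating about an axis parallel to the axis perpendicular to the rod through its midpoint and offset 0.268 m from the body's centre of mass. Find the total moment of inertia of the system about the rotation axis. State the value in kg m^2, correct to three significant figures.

I_cm = (1/12)ML² = (1/12)(1.77)(1.1)² = 0.17848 kg m^2; centre at d = 0.268 m, so I = I_cm + Md² gives I = 0.17848 + (1.77)(0.268)² = 0.3056 kg m^2.

0.306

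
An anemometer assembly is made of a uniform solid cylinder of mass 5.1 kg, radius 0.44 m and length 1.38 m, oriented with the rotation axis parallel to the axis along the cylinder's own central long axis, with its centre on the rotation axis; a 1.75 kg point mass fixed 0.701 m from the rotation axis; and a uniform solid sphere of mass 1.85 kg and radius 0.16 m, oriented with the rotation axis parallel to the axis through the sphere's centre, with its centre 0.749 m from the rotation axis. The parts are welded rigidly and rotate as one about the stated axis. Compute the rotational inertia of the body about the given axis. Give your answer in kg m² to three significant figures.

2.41

Solid cylinder: I_cm = (1/2)MR² = (1/2)(5.1)(0.44)² = 0.49368 kg m²; axis through the centre, so I = 0.49368 kg m².
Point mass: I_cm = 0; centre at d = 0.701 m, so the parallel axis theorem gives I = 0 + (1.75)(0.701)² = 0.85995 kg m².
Solid sphere: I_cm = (2/5)MR² = (2/5)(1.85)(0.16)² = 0.018944 kg m²; centre at d = 0.749 m, so the parallel axis theorem gives I = 0.018944 + (1.85)(0.749)² = 1.0568 kg m².
Total I = 0.49368 + 0.85995 + 1.0568 = 2.4104 kg m².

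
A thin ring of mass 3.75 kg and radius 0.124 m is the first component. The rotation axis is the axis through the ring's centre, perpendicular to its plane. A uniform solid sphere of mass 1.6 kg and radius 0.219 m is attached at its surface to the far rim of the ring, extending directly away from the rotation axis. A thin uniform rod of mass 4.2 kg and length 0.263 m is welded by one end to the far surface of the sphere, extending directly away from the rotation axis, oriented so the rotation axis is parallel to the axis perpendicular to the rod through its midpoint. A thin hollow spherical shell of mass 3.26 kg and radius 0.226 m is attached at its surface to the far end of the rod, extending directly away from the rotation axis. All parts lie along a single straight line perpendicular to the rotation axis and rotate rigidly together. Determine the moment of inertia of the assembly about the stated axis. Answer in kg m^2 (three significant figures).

6.03

Thin ring: I_cm = MR² = (3.75)(0.124)² = 0.05766 kg m^2; axis through the centre, so I = 0.05766 kg m^2.
Solid sphere: I_cm = (2/5)MR² = (2/5)(1.6)(0.219)² = 0.030695 kg m^2; centre at d = 0.124 + 0.219 = 0.343 m, so the parallel axis theorem gives I = 0.030695 + (1.6)(0.343)² = 0.21893 kg m^2.
Thin rod: I_cm = (1/12)ML² = (1/12)(4.2)(0.263)² = 0.024209 kg m^2; centre at d = 0.124 + 0.219 + 0.219 + 0.1315 = 0.6935 m, so the parallel axis theorem gives I = 0.024209 + (4.2)(0.6935)² = 2.0442 kg m^2.
Spherical shell: I_cm = (2/3)MR² = (2/3)(3.26)(0.226)² = 0.11101 kg m^2; centre at d = 0.124 + 0.219 + 0.219 + 0.1315 + 0.1315 + 0.226 = 1.051 m, so the parallel axis theorem gives I = 0.11101 + (3.26)(1.051)² = 3.712 kg m^2.
Total I = 0.05766 + 0.21893 + 2.0442 + 3.712 = 6.0328 kg m^2.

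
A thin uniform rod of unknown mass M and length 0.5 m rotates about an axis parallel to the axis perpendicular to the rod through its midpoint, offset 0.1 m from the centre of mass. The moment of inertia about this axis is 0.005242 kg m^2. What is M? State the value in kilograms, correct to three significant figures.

0.170

I = I_cm + Md² = (1/12)ML² + Md² = M·[0.0833333·(0.5)² + (0.1)²] = M·0.030833.
So M = 0.005242 / 0.030833 = 0.17001 kg.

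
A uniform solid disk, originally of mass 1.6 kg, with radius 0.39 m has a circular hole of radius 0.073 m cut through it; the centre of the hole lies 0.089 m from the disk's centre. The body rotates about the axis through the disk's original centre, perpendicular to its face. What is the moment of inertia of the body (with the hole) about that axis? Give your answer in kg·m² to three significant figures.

Unpierced body about its centre: I₀ = (1/2)MR² = (1/2)(1.6)(0.39)² = 0.12168 kg·m².
The removed disk has mass m = M·(r/R)² = (1.6)(0.073/0.39)² = 0.056058 kg (same uniform areal density).
Its moment of inertia about the rotation axis (parallel-axis theorem): I_hole = (1/2)mr² + md² = (1/2)(0.056058)(0.073)² + (0.056058)(0.089)² = 0.0005934 kg·m².
Treating the hole as negative mass, I = I₀ − I_hole = 0.12168 − 0.0005934 = 0.12109 kg·m².

0.121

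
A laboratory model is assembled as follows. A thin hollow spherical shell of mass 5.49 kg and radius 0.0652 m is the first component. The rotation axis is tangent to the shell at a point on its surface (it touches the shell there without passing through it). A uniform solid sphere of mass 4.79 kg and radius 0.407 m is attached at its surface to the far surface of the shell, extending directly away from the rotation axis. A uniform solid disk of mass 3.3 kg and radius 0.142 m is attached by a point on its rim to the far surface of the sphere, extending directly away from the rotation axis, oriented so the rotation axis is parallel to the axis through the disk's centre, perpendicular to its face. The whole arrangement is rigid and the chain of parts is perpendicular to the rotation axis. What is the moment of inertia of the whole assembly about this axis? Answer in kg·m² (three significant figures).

Spherical shell: I_cm = (2/3)MR² = (2/3)(5.49)(0.0652)² = 0.015559 kg·m²; centre at d = 0.0652 m, so I = I_cm + Md² gives I = 0.015559 + (5.49)(0.0652)² = 0.038897 kg·m².
Solid sphere: I_cm = (2/5)MR² = (2/5)(4.79)(0.407)² = 0.31738 kg·m²; centre at d = 0.0652 + 0.0652 + 0.407 = 0.5374 m, so I = I_cm + Md² gives I = 0.31738 + (4.79)(0.5374)² = 1.7007 kg·m².
Solid disk: I_cm = (1/2)MR² = (1/2)(3.3)(0.142)² = 0.033271 kg·m²; centre at d = 0.0652 + 0.0652 + 0.407 + 0.407 + 0.142 = 1.0864 m, so I = I_cm + Md² gives I = 0.033271 + (3.3)(1.0864)² = 3.9281 kg·m².
Total I = 0.038897 + 1.7007 + 3.9281 = 5.6678 kg·m².

5.67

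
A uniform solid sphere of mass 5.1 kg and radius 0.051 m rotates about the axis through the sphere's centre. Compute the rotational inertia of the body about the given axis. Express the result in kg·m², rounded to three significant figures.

I_cm = (2/5)MR² = (2/5)(5.1)(0.051)² = 0.005306 kg·m²; axis through the centre, so I = 0.005306 kg·m².

0.00531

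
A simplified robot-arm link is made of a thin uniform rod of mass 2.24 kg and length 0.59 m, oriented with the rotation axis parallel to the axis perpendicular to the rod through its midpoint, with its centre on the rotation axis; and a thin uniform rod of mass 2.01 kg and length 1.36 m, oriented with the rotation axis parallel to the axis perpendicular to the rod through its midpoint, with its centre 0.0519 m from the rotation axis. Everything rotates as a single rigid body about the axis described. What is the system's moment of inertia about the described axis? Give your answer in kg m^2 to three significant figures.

0.380

Thin rod: I_cm = (1/12)ML² = (1/12)(2.24)(0.59)² = 0.064979 kg m^2; axis through the centre, so I = 0.064979 kg m^2.
Thin rod: I_cm = (1/12)ML² = (1/12)(2.01)(1.36)² = 0.30981 kg m^2; centre at d = 0.0519 m, so I = I_cm + Md² gives I = 0.30981 + (2.01)(0.0519)² = 0.31522 kg m^2.
Total I = 0.064979 + 0.31522 = 0.3802 kg m^2.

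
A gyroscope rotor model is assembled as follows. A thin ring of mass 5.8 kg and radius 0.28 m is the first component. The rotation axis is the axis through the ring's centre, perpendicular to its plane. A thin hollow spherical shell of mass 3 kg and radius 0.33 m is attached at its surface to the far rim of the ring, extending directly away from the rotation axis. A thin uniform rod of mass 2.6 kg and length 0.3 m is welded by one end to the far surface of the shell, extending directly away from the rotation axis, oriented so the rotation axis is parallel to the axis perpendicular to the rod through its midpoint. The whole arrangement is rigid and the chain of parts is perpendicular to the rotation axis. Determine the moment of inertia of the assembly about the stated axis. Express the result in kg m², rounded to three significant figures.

Thin ring: I_cm = MR² = (5.8)(0.28)² = 0.45472 kg m²; axis through the centre, so I = 0.45472 kg m².
Spherical shell: I_cm = (2/3)MR² = (2/3)(3)(0.33)² = 0.2178 kg m²; centre at d = 0.28 + 0.33 = 0.61 m, so I = I_cm + Md² gives I = 0.2178 + (3)(0.61)² = 1.3341 kg m².
Thin rod: I_cm = (1/12)ML² = (1/12)(2.6)(0.3)² = 0.0195 kg m²; centre at d = 0.28 + 0.33 + 0.33 + 0.15 = 1.09 m, so I = I_cm + Md² gives I = 0.0195 + (2.6)(1.09)² = 3.1086 kg m².
Total I = 0.45472 + 1.3341 + 3.1086 = 4.8974 kg m².

4.90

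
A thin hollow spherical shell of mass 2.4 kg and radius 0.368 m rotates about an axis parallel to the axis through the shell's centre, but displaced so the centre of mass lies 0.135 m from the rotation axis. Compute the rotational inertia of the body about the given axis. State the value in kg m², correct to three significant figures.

I_cm = (2/3)MR² = (2/3)(2.4)(0.368)² = 0.21668 kg m²; centre at d = 0.135 m, so I = I_cm + Md² gives I = 0.21668 + (2.4)(0.135)² = 0.26042 kg m².

0.260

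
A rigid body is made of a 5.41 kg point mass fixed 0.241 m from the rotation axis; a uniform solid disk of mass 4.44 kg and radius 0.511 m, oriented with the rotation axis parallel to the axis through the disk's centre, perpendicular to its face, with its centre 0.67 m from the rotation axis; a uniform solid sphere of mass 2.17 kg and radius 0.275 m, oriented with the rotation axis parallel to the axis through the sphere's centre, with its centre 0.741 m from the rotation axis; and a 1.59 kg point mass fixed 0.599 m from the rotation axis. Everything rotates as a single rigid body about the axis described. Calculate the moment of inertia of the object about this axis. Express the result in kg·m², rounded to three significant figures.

Point mass: I_cm = 0; centre at d = 0.241 m, so the parallel axis theorem gives I = 0 + (5.41)(0.241)² = 0.31422 kg·m².
Solid disk: I_cm = (1/2)MR² = (1/2)(4.44)(0.511)² = 0.57969 kg·m²; centre at d = 0.67 m, so the parallel axis theorem gives I = 0.57969 + (4.44)(0.67)² = 2.5728 kg·m².
Solid sphere: I_cm = (2/5)MR² = (2/5)(2.17)(0.275)² = 0.065643 kg·m²; centre at d = 0.741 m, so the parallel axis theorem gives I = 0.065643 + (2.17)(0.741)² = 1.2571 kg·m².
Point mass: I_cm = 0; centre at d = 0.599 m, so the parallel axis theorem gives I = 0 + (1.59)(0.599)² = 0.57049 kg·m².
Total I = 0.31422 + 2.5728 + 1.2571 + 0.57049 = 4.7147 kg·m².

4.71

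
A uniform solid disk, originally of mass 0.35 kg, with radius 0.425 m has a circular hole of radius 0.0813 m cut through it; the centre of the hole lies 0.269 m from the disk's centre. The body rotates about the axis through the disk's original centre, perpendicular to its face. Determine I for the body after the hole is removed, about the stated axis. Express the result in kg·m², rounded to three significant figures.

0.0306

Unpierced body about its centre: I₀ = (1/2)MR² = (1/2)(0.35)(0.425)² = 0.031609 kg·m².
The removed disk has mass m = M·(r/R)² = (0.35)(0.0813/0.425)² = 0.012808 kg (same uniform areal density).
Its moment of inertia about the rotation axis (parallel-axis theorem): I_hole = (1/2)mr² + md² = (1/2)(0.012808)(0.0813)² + (0.012808)(0.269)² = 0.00096911 kg·m².
Treating the hole as negative mass, I = I₀ − I_hole = 0.031609 − 0.00096911 = 0.03064 kg·m².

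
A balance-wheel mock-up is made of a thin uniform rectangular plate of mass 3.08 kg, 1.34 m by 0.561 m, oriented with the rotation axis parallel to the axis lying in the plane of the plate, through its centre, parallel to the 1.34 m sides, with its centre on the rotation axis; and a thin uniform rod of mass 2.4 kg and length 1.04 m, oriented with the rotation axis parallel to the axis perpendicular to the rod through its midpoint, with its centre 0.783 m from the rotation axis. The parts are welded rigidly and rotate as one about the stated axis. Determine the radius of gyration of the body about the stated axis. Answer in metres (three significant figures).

0.568

Rectangular plate: I_cm = (1/12)Mb² = (1/12)(3.08)(0.561)² = 0.080778 kg m^2; axis through the centre, so I = 0.080778 kg m^2.
Thin rod: I_cm = (1/12)ML² = (1/12)(2.4)(1.04)² = 0.21632 kg m^2; centre at d = 0.783 m, so I = I_cm + Md² gives I = 0.21632 + (2.4)(0.783)² = 1.6877 kg m^2.
Total I = 1.7685 kg m^2; total mass M = 5.48 kg.
k = √(I/M) = √(1.7685/5.48) = 0.56809 m.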